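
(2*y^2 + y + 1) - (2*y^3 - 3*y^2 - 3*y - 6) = -2*y^3 + 5*y^2 + 4*y + 7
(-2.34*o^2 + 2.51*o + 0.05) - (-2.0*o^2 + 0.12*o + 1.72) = -0.34*o^2 + 2.39*o - 1.67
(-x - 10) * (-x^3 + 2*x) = x^4 + 10*x^3 - 2*x^2 - 20*x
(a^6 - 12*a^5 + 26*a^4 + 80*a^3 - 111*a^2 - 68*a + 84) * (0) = 0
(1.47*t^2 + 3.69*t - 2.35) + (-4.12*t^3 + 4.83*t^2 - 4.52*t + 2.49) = -4.12*t^3 + 6.3*t^2 - 0.83*t + 0.14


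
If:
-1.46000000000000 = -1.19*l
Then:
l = 1.23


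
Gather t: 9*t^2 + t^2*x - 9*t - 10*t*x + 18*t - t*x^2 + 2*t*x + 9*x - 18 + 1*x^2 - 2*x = t^2*(x + 9) + t*(-x^2 - 8*x + 9) + x^2 + 7*x - 18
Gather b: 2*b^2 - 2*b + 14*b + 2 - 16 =2*b^2 + 12*b - 14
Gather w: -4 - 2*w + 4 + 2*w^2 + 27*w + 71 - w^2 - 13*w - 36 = w^2 + 12*w + 35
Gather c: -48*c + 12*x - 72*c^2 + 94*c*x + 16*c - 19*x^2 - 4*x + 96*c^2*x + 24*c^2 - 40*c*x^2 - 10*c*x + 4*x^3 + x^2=c^2*(96*x - 48) + c*(-40*x^2 + 84*x - 32) + 4*x^3 - 18*x^2 + 8*x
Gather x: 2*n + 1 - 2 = 2*n - 1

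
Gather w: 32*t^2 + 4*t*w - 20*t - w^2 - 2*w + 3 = 32*t^2 - 20*t - w^2 + w*(4*t - 2) + 3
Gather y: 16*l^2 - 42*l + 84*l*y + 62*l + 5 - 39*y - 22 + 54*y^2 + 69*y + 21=16*l^2 + 20*l + 54*y^2 + y*(84*l + 30) + 4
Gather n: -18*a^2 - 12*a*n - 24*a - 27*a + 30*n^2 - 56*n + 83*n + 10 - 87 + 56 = -18*a^2 - 51*a + 30*n^2 + n*(27 - 12*a) - 21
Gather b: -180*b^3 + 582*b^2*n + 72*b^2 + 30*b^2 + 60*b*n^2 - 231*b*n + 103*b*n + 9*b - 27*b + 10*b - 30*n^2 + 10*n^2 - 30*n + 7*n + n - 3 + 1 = -180*b^3 + b^2*(582*n + 102) + b*(60*n^2 - 128*n - 8) - 20*n^2 - 22*n - 2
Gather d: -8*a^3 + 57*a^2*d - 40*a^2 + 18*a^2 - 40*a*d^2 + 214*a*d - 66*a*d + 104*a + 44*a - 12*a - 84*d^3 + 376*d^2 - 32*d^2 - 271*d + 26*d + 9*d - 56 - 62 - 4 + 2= -8*a^3 - 22*a^2 + 136*a - 84*d^3 + d^2*(344 - 40*a) + d*(57*a^2 + 148*a - 236) - 120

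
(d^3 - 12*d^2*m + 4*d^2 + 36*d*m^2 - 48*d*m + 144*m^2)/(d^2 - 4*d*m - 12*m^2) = (d^2 - 6*d*m + 4*d - 24*m)/(d + 2*m)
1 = 1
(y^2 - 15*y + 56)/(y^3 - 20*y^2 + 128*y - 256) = (y - 7)/(y^2 - 12*y + 32)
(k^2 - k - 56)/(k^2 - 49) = (k - 8)/(k - 7)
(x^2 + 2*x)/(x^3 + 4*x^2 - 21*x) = (x + 2)/(x^2 + 4*x - 21)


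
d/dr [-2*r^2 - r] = -4*r - 1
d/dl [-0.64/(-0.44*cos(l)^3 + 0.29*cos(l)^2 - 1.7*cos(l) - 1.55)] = (0.8448*cos(l)^2 - 0.3712*cos(l) + 1.088)*sin(l)/(0.44*cos(l)^3 - 0.29*cos(l)^2 + 1.7*cos(l) + 1.55)^2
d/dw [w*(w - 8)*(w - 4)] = 3*w^2 - 24*w + 32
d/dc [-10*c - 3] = -10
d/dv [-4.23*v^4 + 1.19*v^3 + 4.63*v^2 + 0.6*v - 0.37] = -16.92*v^3 + 3.57*v^2 + 9.26*v + 0.6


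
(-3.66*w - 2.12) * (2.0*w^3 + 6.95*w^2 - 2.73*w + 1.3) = -7.32*w^4 - 29.677*w^3 - 4.7422*w^2 + 1.0296*w - 2.756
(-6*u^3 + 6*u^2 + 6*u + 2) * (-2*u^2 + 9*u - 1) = 12*u^5 - 66*u^4 + 48*u^3 + 44*u^2 + 12*u - 2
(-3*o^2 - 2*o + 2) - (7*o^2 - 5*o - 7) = -10*o^2 + 3*o + 9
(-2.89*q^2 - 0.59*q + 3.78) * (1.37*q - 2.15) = -3.9593*q^3 + 5.4052*q^2 + 6.4471*q - 8.127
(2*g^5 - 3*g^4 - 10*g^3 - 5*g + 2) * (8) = 16*g^5 - 24*g^4 - 80*g^3 - 40*g + 16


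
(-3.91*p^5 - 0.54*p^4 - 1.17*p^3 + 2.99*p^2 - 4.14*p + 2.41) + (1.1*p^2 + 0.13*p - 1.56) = -3.91*p^5 - 0.54*p^4 - 1.17*p^3 + 4.09*p^2 - 4.01*p + 0.85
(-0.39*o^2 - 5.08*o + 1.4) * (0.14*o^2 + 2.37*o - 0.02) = -0.0546*o^4 - 1.6355*o^3 - 11.8358*o^2 + 3.4196*o - 0.028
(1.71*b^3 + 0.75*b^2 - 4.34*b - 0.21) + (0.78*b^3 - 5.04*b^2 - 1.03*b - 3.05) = 2.49*b^3 - 4.29*b^2 - 5.37*b - 3.26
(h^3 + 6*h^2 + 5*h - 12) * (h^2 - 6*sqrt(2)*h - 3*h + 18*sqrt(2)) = h^5 - 6*sqrt(2)*h^4 + 3*h^4 - 18*sqrt(2)*h^3 - 13*h^3 - 27*h^2 + 78*sqrt(2)*h^2 + 36*h + 162*sqrt(2)*h - 216*sqrt(2)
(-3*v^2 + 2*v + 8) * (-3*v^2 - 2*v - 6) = 9*v^4 - 10*v^2 - 28*v - 48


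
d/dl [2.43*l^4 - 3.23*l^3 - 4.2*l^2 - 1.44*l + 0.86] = 9.72*l^3 - 9.69*l^2 - 8.4*l - 1.44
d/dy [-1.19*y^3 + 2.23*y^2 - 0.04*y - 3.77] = -3.57*y^2 + 4.46*y - 0.04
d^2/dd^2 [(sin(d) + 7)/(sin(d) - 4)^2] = (-sin(d)^3 - 44*sin(d)^2 - 70*sin(d) + 58)/(sin(d) - 4)^4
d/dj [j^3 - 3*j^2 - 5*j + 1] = 3*j^2 - 6*j - 5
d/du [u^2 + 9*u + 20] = 2*u + 9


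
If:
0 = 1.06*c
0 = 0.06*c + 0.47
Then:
No Solution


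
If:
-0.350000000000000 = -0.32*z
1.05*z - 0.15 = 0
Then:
No Solution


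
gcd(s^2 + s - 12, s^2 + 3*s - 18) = s - 3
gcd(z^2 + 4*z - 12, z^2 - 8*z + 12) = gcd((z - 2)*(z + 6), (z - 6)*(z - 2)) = z - 2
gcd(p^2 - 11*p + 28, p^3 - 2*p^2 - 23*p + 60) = p - 4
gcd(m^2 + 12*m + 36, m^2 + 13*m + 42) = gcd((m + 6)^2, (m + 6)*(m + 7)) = m + 6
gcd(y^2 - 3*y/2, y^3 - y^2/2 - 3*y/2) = y^2 - 3*y/2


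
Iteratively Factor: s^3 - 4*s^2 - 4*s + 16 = (s - 4)*(s^2 - 4) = (s - 4)*(s - 2)*(s + 2)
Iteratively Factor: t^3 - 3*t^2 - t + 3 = (t + 1)*(t^2 - 4*t + 3) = (t - 3)*(t + 1)*(t - 1)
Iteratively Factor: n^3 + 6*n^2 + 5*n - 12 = (n + 3)*(n^2 + 3*n - 4) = (n + 3)*(n + 4)*(n - 1)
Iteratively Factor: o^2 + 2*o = (o)*(o + 2)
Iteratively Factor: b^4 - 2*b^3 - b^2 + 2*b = (b - 1)*(b^3 - b^2 - 2*b) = b*(b - 1)*(b^2 - b - 2) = b*(b - 2)*(b - 1)*(b + 1)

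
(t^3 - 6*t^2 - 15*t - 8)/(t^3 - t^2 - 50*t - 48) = (t + 1)/(t + 6)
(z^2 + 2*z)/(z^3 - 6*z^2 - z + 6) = z*(z + 2)/(z^3 - 6*z^2 - z + 6)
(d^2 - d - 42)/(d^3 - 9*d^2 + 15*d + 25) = (d^2 - d - 42)/(d^3 - 9*d^2 + 15*d + 25)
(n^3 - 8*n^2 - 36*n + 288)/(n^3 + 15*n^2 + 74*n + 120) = (n^2 - 14*n + 48)/(n^2 + 9*n + 20)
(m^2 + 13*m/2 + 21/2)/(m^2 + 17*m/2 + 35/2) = (m + 3)/(m + 5)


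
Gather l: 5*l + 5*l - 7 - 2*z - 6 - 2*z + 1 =10*l - 4*z - 12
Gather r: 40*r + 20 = 40*r + 20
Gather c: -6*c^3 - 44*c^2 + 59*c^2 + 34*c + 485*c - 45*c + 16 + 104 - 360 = -6*c^3 + 15*c^2 + 474*c - 240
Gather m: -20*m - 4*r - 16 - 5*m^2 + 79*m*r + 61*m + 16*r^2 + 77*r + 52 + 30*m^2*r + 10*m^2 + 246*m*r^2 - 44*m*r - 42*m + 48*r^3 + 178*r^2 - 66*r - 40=m^2*(30*r + 5) + m*(246*r^2 + 35*r - 1) + 48*r^3 + 194*r^2 + 7*r - 4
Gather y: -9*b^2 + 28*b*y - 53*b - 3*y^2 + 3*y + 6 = -9*b^2 - 53*b - 3*y^2 + y*(28*b + 3) + 6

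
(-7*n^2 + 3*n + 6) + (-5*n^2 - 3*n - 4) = 2 - 12*n^2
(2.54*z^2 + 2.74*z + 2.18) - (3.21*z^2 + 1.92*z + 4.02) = -0.67*z^2 + 0.82*z - 1.84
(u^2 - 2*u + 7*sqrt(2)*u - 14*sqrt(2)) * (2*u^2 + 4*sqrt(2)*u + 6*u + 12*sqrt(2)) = 2*u^4 + 2*u^3 + 18*sqrt(2)*u^3 + 18*sqrt(2)*u^2 + 44*u^2 - 108*sqrt(2)*u + 56*u - 336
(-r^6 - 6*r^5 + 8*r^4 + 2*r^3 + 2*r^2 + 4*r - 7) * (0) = 0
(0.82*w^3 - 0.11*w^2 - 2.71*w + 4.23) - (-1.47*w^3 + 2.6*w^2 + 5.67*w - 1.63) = 2.29*w^3 - 2.71*w^2 - 8.38*w + 5.86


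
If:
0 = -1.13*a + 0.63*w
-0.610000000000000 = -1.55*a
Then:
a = 0.39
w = 0.71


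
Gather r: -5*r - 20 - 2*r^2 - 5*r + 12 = -2*r^2 - 10*r - 8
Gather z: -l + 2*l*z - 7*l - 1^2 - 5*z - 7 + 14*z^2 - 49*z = -8*l + 14*z^2 + z*(2*l - 54) - 8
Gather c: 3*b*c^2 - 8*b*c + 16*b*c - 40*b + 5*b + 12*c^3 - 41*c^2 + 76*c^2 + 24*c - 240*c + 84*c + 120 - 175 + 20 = -35*b + 12*c^3 + c^2*(3*b + 35) + c*(8*b - 132) - 35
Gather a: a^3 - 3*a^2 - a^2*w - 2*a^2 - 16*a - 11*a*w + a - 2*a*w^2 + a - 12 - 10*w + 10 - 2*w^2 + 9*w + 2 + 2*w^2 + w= a^3 + a^2*(-w - 5) + a*(-2*w^2 - 11*w - 14)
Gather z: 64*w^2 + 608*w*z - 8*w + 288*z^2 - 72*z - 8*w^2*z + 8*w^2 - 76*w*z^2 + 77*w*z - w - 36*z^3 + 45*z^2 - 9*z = 72*w^2 - 9*w - 36*z^3 + z^2*(333 - 76*w) + z*(-8*w^2 + 685*w - 81)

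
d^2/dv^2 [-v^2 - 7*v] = -2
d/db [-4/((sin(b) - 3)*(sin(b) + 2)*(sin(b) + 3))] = 4*(3*sin(b)^2 + 4*sin(b) - 9)*cos(b)/((sin(b) - 3)^2*(sin(b) + 2)^2*(sin(b) + 3)^2)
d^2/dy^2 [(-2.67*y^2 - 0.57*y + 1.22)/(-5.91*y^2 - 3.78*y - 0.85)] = (-79.4764979999999*y^3 - 336.150162*y^2 - 180.707706*y - 22.411026)/(206.425071*y^6 + 396.084654*y^5 + 342.399987*y^4 + 167.943132*y^3 + 49.245345*y^2 + 8.19315*y + 0.614125)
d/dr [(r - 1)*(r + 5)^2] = 3*(r + 1)*(r + 5)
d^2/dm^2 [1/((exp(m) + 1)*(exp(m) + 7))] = 4*(exp(3*m) + 6*exp(2*m) + 9*exp(m) - 14)*exp(m)/(exp(6*m) + 24*exp(5*m) + 213*exp(4*m) + 848*exp(3*m) + 1491*exp(2*m) + 1176*exp(m) + 343)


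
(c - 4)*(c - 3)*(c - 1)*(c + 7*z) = c^4 + 7*c^3*z - 8*c^3 - 56*c^2*z + 19*c^2 + 133*c*z - 12*c - 84*z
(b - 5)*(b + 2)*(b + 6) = b^3 + 3*b^2 - 28*b - 60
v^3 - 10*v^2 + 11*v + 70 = (v - 7)*(v - 5)*(v + 2)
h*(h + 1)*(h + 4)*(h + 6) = h^4 + 11*h^3 + 34*h^2 + 24*h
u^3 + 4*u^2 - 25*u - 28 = (u - 4)*(u + 1)*(u + 7)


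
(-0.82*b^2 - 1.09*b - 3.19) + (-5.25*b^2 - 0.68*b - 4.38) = -6.07*b^2 - 1.77*b - 7.57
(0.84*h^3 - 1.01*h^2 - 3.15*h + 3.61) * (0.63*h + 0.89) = 0.5292*h^4 + 0.1113*h^3 - 2.8834*h^2 - 0.5292*h + 3.2129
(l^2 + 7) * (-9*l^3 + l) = -9*l^5 - 62*l^3 + 7*l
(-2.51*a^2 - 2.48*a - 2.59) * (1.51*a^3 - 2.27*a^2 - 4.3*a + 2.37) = -3.7901*a^5 + 1.9529*a^4 + 12.5117*a^3 + 10.5946*a^2 + 5.2594*a - 6.1383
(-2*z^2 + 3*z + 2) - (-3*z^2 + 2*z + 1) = z^2 + z + 1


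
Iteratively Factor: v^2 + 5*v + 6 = (v + 3)*(v + 2)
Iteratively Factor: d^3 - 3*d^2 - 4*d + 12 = (d + 2)*(d^2 - 5*d + 6) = (d - 3)*(d + 2)*(d - 2)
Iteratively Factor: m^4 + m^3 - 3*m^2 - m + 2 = (m - 1)*(m^3 + 2*m^2 - m - 2) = (m - 1)*(m + 1)*(m^2 + m - 2) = (m - 1)^2*(m + 1)*(m + 2)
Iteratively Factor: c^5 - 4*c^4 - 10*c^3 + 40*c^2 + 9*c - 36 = (c - 4)*(c^4 - 10*c^2 + 9) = (c - 4)*(c - 1)*(c^3 + c^2 - 9*c - 9) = (c - 4)*(c - 1)*(c + 3)*(c^2 - 2*c - 3) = (c - 4)*(c - 3)*(c - 1)*(c + 3)*(c + 1)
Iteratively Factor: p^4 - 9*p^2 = (p - 3)*(p^3 + 3*p^2) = p*(p - 3)*(p^2 + 3*p) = p*(p - 3)*(p + 3)*(p)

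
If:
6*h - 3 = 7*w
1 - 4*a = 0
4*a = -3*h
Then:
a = 1/4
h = -1/3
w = -5/7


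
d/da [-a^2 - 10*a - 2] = -2*a - 10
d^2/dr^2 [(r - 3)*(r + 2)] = 2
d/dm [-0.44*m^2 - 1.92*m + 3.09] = -0.88*m - 1.92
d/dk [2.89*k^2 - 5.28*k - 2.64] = 5.78*k - 5.28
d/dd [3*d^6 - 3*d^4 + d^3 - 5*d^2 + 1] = d*(18*d^4 - 12*d^2 + 3*d - 10)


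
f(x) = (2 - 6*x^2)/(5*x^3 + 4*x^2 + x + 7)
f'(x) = -12*x/(5*x^3 + 4*x^2 + x + 7) + (2 - 6*x^2)*(-15*x^2 - 8*x - 1)/(5*x^3 + 4*x^2 + x + 7)^2 = 2*(15*x^4 - 18*x^2 - 50*x - 1)/(25*x^6 + 40*x^5 + 26*x^4 + 78*x^3 + 57*x^2 + 14*x + 49)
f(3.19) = -0.28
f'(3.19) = 0.05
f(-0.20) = 0.25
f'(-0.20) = 0.35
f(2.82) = -0.30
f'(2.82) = 0.06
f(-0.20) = 0.25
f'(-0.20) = 0.35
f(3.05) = -0.28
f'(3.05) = 0.05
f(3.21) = -0.28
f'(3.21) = 0.05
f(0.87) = -0.18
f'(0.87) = -0.49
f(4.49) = -0.22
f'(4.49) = 0.04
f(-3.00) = 0.55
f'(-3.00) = 0.27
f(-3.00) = 0.55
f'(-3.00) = 0.27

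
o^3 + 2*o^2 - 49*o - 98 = (o - 7)*(o + 2)*(o + 7)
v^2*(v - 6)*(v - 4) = v^4 - 10*v^3 + 24*v^2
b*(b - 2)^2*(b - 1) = b^4 - 5*b^3 + 8*b^2 - 4*b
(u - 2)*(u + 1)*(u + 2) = u^3 + u^2 - 4*u - 4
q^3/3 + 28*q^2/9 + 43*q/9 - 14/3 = (q/3 + 1)*(q - 2/3)*(q + 7)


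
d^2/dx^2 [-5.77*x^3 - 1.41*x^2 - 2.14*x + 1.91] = -34.62*x - 2.82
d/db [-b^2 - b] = -2*b - 1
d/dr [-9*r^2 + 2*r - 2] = 2 - 18*r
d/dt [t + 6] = 1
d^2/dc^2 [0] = 0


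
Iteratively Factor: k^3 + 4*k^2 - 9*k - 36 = (k - 3)*(k^2 + 7*k + 12) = (k - 3)*(k + 4)*(k + 3)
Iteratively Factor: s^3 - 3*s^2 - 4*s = (s - 4)*(s^2 + s) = s*(s - 4)*(s + 1)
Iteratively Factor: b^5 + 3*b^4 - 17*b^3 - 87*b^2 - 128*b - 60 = (b + 2)*(b^4 + b^3 - 19*b^2 - 49*b - 30) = (b - 5)*(b + 2)*(b^3 + 6*b^2 + 11*b + 6) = (b - 5)*(b + 1)*(b + 2)*(b^2 + 5*b + 6) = (b - 5)*(b + 1)*(b + 2)*(b + 3)*(b + 2)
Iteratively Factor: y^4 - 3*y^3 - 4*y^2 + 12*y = (y - 3)*(y^3 - 4*y) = (y - 3)*(y + 2)*(y^2 - 2*y) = (y - 3)*(y - 2)*(y + 2)*(y)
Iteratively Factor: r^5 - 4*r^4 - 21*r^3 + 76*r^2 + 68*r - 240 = (r + 4)*(r^4 - 8*r^3 + 11*r^2 + 32*r - 60) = (r - 3)*(r + 4)*(r^3 - 5*r^2 - 4*r + 20) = (r - 3)*(r + 2)*(r + 4)*(r^2 - 7*r + 10) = (r - 5)*(r - 3)*(r + 2)*(r + 4)*(r - 2)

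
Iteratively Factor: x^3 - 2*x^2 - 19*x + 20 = (x - 1)*(x^2 - x - 20) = (x - 5)*(x - 1)*(x + 4)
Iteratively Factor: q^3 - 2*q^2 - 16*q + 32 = (q + 4)*(q^2 - 6*q + 8) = (q - 4)*(q + 4)*(q - 2)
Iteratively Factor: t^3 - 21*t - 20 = (t - 5)*(t^2 + 5*t + 4) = (t - 5)*(t + 1)*(t + 4)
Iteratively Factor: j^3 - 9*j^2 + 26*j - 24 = (j - 4)*(j^2 - 5*j + 6) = (j - 4)*(j - 2)*(j - 3)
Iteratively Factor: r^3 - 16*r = (r)*(r^2 - 16) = r*(r - 4)*(r + 4)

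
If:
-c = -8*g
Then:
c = 8*g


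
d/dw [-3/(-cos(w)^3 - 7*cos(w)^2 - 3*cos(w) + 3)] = 3*(3*cos(w)^2 + 14*cos(w) + 3)*sin(w)/(cos(w)^3 + 7*cos(w)^2 + 3*cos(w) - 3)^2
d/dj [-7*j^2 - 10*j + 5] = -14*j - 10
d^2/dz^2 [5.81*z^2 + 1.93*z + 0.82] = 11.6200000000000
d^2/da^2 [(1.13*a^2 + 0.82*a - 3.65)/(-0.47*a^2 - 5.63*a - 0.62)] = (-2.22044604925031e-16*a^4 + 5.61790999999999*a^3 + 6.81340200000001*a^2 + 59.383278*a + 234.11599)/(0.103823*a^6 + 3.731001*a^5 + 45.103503*a^4 + 188.297039*a^3 + 59.498238*a^2 + 6.492516*a + 0.238328)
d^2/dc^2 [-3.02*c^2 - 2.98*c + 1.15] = -6.04000000000000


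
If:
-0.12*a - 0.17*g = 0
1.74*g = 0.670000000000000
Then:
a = -0.55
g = 0.39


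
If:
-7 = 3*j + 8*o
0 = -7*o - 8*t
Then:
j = 64*t/21 - 7/3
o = -8*t/7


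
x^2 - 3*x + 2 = (x - 2)*(x - 1)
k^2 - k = k*(k - 1)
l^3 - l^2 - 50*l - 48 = (l - 8)*(l + 1)*(l + 6)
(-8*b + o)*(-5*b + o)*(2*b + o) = 80*b^3 + 14*b^2*o - 11*b*o^2 + o^3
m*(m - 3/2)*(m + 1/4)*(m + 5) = m^4 + 15*m^3/4 - 53*m^2/8 - 15*m/8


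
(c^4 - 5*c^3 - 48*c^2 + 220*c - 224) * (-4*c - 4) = -4*c^5 + 16*c^4 + 212*c^3 - 688*c^2 + 16*c + 896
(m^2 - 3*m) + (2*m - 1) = m^2 - m - 1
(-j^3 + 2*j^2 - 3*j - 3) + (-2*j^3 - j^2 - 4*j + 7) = -3*j^3 + j^2 - 7*j + 4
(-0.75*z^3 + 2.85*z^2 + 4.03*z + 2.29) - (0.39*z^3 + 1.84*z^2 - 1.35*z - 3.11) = -1.14*z^3 + 1.01*z^2 + 5.38*z + 5.4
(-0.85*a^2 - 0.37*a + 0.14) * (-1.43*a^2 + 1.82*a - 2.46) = 1.2155*a^4 - 1.0179*a^3 + 1.2174*a^2 + 1.165*a - 0.3444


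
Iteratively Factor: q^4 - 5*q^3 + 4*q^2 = (q - 4)*(q^3 - q^2) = q*(q - 4)*(q^2 - q) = q*(q - 4)*(q - 1)*(q)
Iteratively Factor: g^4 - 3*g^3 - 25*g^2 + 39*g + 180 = (g - 5)*(g^3 + 2*g^2 - 15*g - 36) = (g - 5)*(g + 3)*(g^2 - g - 12) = (g - 5)*(g + 3)^2*(g - 4)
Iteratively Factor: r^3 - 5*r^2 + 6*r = (r - 2)*(r^2 - 3*r) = r*(r - 2)*(r - 3)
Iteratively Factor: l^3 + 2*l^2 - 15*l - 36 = (l + 3)*(l^2 - l - 12) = (l - 4)*(l + 3)*(l + 3)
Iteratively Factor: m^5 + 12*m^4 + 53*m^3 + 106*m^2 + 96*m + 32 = (m + 2)*(m^4 + 10*m^3 + 33*m^2 + 40*m + 16) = (m + 1)*(m + 2)*(m^3 + 9*m^2 + 24*m + 16) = (m + 1)*(m + 2)*(m + 4)*(m^2 + 5*m + 4) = (m + 1)*(m + 2)*(m + 4)^2*(m + 1)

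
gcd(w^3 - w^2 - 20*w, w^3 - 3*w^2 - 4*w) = w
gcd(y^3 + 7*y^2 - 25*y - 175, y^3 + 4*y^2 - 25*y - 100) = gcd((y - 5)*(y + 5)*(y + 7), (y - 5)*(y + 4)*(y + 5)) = y^2 - 25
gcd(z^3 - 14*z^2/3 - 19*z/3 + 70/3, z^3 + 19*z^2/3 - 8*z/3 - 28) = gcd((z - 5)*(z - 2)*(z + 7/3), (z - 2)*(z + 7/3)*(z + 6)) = z^2 + z/3 - 14/3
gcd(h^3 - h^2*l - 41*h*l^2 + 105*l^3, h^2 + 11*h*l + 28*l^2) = h + 7*l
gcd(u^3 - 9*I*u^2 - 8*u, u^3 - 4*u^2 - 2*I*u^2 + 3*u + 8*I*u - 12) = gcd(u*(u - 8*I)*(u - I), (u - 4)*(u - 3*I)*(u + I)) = 1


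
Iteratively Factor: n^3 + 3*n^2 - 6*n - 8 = (n - 2)*(n^2 + 5*n + 4) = (n - 2)*(n + 1)*(n + 4)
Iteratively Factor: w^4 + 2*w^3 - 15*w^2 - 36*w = (w - 4)*(w^3 + 6*w^2 + 9*w) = (w - 4)*(w + 3)*(w^2 + 3*w) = w*(w - 4)*(w + 3)*(w + 3)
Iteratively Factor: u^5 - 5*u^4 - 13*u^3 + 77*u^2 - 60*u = (u - 1)*(u^4 - 4*u^3 - 17*u^2 + 60*u) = u*(u - 1)*(u^3 - 4*u^2 - 17*u + 60) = u*(u - 1)*(u + 4)*(u^2 - 8*u + 15) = u*(u - 3)*(u - 1)*(u + 4)*(u - 5)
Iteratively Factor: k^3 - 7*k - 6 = (k + 1)*(k^2 - k - 6) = (k + 1)*(k + 2)*(k - 3)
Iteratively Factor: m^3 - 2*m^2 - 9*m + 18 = (m + 3)*(m^2 - 5*m + 6) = (m - 3)*(m + 3)*(m - 2)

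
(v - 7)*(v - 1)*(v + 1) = v^3 - 7*v^2 - v + 7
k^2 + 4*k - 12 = (k - 2)*(k + 6)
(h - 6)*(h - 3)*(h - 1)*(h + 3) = h^4 - 7*h^3 - 3*h^2 + 63*h - 54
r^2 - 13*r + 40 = (r - 8)*(r - 5)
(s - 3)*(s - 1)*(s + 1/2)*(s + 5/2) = s^4 - s^3 - 31*s^2/4 + 4*s + 15/4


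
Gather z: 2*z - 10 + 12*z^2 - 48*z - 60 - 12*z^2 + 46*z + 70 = 0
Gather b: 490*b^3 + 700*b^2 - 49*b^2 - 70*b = 490*b^3 + 651*b^2 - 70*b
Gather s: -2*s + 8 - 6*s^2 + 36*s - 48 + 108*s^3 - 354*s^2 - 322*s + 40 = 108*s^3 - 360*s^2 - 288*s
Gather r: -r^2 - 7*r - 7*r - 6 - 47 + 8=-r^2 - 14*r - 45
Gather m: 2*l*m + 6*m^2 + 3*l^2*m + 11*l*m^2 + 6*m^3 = 6*m^3 + m^2*(11*l + 6) + m*(3*l^2 + 2*l)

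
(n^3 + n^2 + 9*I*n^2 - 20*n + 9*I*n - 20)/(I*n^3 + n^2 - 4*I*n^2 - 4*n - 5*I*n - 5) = (-I*n^2 + 9*n + 20*I)/(n^2 - n*(5 + I) + 5*I)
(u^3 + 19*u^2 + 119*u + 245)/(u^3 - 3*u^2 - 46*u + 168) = (u^2 + 12*u + 35)/(u^2 - 10*u + 24)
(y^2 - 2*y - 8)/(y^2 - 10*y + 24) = (y + 2)/(y - 6)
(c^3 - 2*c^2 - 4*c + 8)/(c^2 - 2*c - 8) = (c^2 - 4*c + 4)/(c - 4)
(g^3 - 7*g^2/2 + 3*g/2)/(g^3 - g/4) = 2*(g - 3)/(2*g + 1)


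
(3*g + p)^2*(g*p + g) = 9*g^3*p + 9*g^3 + 6*g^2*p^2 + 6*g^2*p + g*p^3 + g*p^2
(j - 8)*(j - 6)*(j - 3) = j^3 - 17*j^2 + 90*j - 144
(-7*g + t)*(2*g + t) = -14*g^2 - 5*g*t + t^2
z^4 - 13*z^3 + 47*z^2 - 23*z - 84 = (z - 7)*(z - 4)*(z - 3)*(z + 1)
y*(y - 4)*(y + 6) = y^3 + 2*y^2 - 24*y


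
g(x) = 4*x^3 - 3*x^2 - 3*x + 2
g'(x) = 12*x^2 - 6*x - 3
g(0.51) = 0.22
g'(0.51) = -2.94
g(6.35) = 886.17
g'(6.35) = 442.77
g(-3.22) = -152.99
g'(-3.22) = 140.74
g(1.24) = 1.29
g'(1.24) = 8.01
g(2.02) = 16.67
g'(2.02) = 33.84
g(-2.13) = -43.88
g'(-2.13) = 64.22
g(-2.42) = -65.00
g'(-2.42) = 81.80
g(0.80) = -0.27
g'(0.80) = -0.12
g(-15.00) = -14128.00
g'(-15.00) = 2787.00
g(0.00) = 2.00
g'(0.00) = -3.00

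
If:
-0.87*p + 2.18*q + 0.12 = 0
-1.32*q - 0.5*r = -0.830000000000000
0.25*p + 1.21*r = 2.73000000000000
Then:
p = -0.53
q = -0.27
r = 2.37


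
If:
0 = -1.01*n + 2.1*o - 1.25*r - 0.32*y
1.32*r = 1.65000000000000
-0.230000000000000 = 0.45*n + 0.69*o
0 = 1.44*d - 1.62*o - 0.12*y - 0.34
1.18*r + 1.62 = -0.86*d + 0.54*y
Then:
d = 2.26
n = -2.20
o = 1.10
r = 1.25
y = 9.32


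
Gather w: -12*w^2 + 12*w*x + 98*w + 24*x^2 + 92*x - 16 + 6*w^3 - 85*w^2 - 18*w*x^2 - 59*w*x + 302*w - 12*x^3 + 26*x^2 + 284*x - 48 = 6*w^3 - 97*w^2 + w*(-18*x^2 - 47*x + 400) - 12*x^3 + 50*x^2 + 376*x - 64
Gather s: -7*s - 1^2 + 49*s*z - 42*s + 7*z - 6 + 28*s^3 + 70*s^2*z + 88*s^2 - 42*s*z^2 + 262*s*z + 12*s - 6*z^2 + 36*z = 28*s^3 + s^2*(70*z + 88) + s*(-42*z^2 + 311*z - 37) - 6*z^2 + 43*z - 7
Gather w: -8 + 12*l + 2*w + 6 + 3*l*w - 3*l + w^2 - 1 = 9*l + w^2 + w*(3*l + 2) - 3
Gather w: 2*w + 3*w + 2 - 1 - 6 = 5*w - 5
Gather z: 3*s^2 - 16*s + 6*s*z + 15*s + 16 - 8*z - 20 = 3*s^2 - s + z*(6*s - 8) - 4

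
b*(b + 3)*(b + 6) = b^3 + 9*b^2 + 18*b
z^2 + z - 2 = (z - 1)*(z + 2)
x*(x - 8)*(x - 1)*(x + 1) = x^4 - 8*x^3 - x^2 + 8*x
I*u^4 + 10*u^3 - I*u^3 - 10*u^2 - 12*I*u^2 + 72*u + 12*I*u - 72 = (u - 6*I)^2*(u + 2*I)*(I*u - I)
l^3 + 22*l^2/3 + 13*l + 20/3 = (l + 1)*(l + 4/3)*(l + 5)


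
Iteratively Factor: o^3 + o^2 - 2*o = (o)*(o^2 + o - 2) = o*(o + 2)*(o - 1)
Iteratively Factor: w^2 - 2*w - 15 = (w - 5)*(w + 3)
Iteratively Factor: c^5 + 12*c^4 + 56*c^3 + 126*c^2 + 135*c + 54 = (c + 3)*(c^4 + 9*c^3 + 29*c^2 + 39*c + 18) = (c + 2)*(c + 3)*(c^3 + 7*c^2 + 15*c + 9) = (c + 1)*(c + 2)*(c + 3)*(c^2 + 6*c + 9) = (c + 1)*(c + 2)*(c + 3)^2*(c + 3)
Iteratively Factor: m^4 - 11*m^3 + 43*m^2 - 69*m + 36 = (m - 3)*(m^3 - 8*m^2 + 19*m - 12) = (m - 4)*(m - 3)*(m^2 - 4*m + 3) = (m - 4)*(m - 3)*(m - 1)*(m - 3)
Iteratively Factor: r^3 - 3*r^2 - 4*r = (r)*(r^2 - 3*r - 4) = r*(r + 1)*(r - 4)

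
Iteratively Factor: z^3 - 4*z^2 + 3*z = (z - 1)*(z^2 - 3*z) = z*(z - 1)*(z - 3)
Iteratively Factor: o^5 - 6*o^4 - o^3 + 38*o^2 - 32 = (o + 1)*(o^4 - 7*o^3 + 6*o^2 + 32*o - 32) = (o + 1)*(o + 2)*(o^3 - 9*o^2 + 24*o - 16) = (o - 1)*(o + 1)*(o + 2)*(o^2 - 8*o + 16) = (o - 4)*(o - 1)*(o + 1)*(o + 2)*(o - 4)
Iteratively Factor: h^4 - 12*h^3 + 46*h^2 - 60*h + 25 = (h - 1)*(h^3 - 11*h^2 + 35*h - 25) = (h - 1)^2*(h^2 - 10*h + 25) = (h - 5)*(h - 1)^2*(h - 5)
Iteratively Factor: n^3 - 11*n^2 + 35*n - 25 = (n - 5)*(n^2 - 6*n + 5) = (n - 5)^2*(n - 1)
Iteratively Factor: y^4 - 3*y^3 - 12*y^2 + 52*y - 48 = (y + 4)*(y^3 - 7*y^2 + 16*y - 12) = (y - 3)*(y + 4)*(y^2 - 4*y + 4) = (y - 3)*(y - 2)*(y + 4)*(y - 2)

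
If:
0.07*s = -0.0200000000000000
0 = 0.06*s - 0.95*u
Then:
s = -0.29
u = -0.02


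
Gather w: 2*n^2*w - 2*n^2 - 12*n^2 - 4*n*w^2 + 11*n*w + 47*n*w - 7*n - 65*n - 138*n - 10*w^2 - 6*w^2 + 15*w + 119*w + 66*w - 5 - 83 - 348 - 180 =-14*n^2 - 210*n + w^2*(-4*n - 16) + w*(2*n^2 + 58*n + 200) - 616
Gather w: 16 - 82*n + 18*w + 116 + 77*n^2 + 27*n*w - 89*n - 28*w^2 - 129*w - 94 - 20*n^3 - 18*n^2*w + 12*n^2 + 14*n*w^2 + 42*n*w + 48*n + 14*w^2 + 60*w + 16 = -20*n^3 + 89*n^2 - 123*n + w^2*(14*n - 14) + w*(-18*n^2 + 69*n - 51) + 54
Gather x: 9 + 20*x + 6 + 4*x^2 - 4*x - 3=4*x^2 + 16*x + 12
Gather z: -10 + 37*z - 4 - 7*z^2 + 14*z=-7*z^2 + 51*z - 14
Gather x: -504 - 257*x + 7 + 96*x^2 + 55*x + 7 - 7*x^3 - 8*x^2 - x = -7*x^3 + 88*x^2 - 203*x - 490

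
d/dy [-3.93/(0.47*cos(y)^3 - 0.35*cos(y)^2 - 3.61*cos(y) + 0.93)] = (-5.5413*cos(y)^2 + 2.751*cos(y) + 14.1873)*sin(y)/(0.47*cos(y)^3 - 0.35*cos(y)^2 - 3.61*cos(y) + 0.93)^2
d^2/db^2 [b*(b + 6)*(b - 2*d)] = 6*b - 4*d + 12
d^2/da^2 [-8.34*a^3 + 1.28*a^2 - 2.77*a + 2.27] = 2.56 - 50.04*a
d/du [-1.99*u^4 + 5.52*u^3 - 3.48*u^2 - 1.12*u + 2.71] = -7.96*u^3 + 16.56*u^2 - 6.96*u - 1.12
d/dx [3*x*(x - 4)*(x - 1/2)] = 9*x^2 - 27*x + 6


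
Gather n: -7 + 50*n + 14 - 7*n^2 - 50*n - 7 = -7*n^2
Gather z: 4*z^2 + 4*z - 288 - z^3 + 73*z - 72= -z^3 + 4*z^2 + 77*z - 360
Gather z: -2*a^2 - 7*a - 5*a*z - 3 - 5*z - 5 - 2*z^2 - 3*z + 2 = -2*a^2 - 7*a - 2*z^2 + z*(-5*a - 8) - 6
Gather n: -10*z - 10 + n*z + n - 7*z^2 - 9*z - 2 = n*(z + 1) - 7*z^2 - 19*z - 12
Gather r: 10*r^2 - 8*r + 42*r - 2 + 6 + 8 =10*r^2 + 34*r + 12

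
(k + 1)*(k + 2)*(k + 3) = k^3 + 6*k^2 + 11*k + 6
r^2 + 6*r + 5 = (r + 1)*(r + 5)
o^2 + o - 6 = (o - 2)*(o + 3)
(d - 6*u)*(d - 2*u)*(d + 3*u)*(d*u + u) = d^4*u - 5*d^3*u^2 + d^3*u - 12*d^2*u^3 - 5*d^2*u^2 + 36*d*u^4 - 12*d*u^3 + 36*u^4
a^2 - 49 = (a - 7)*(a + 7)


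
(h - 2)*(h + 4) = h^2 + 2*h - 8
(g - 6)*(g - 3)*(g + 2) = g^3 - 7*g^2 + 36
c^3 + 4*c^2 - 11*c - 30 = (c - 3)*(c + 2)*(c + 5)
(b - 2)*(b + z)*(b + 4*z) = b^3 + 5*b^2*z - 2*b^2 + 4*b*z^2 - 10*b*z - 8*z^2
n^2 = n^2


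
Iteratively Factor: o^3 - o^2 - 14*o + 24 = (o + 4)*(o^2 - 5*o + 6) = (o - 2)*(o + 4)*(o - 3)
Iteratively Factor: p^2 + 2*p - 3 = (p - 1)*(p + 3)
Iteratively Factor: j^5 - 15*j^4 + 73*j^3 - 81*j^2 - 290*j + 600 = (j - 3)*(j^4 - 12*j^3 + 37*j^2 + 30*j - 200) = (j - 5)*(j - 3)*(j^3 - 7*j^2 + 2*j + 40) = (j - 5)*(j - 4)*(j - 3)*(j^2 - 3*j - 10) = (j - 5)*(j - 4)*(j - 3)*(j + 2)*(j - 5)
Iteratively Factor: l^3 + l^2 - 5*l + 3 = (l - 1)*(l^2 + 2*l - 3) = (l - 1)^2*(l + 3)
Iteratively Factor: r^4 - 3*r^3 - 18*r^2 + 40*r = (r - 5)*(r^3 + 2*r^2 - 8*r) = (r - 5)*(r - 2)*(r^2 + 4*r) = r*(r - 5)*(r - 2)*(r + 4)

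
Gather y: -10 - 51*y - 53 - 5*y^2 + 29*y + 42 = -5*y^2 - 22*y - 21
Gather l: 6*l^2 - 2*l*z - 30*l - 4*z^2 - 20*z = 6*l^2 + l*(-2*z - 30) - 4*z^2 - 20*z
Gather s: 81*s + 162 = 81*s + 162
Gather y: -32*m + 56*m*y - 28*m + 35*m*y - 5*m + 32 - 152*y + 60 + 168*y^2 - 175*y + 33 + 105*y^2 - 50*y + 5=-65*m + 273*y^2 + y*(91*m - 377) + 130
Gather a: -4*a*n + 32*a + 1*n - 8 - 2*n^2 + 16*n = a*(32 - 4*n) - 2*n^2 + 17*n - 8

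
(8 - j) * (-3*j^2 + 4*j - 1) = 3*j^3 - 28*j^2 + 33*j - 8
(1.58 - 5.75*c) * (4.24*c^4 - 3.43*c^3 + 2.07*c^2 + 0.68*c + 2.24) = -24.38*c^5 + 26.4217*c^4 - 17.3219*c^3 - 0.6394*c^2 - 11.8056*c + 3.5392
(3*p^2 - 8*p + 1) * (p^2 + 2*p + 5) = 3*p^4 - 2*p^3 - 38*p + 5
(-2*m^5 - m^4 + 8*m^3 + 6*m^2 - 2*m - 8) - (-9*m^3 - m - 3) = -2*m^5 - m^4 + 17*m^3 + 6*m^2 - m - 5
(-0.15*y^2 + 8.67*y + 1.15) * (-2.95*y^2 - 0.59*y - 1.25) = 0.4425*y^4 - 25.488*y^3 - 8.3203*y^2 - 11.516*y - 1.4375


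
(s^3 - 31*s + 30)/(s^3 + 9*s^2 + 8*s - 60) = (s^2 - 6*s + 5)/(s^2 + 3*s - 10)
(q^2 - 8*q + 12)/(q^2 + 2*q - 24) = (q^2 - 8*q + 12)/(q^2 + 2*q - 24)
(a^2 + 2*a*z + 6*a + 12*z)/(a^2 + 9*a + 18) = (a + 2*z)/(a + 3)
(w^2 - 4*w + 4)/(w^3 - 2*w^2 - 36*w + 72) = (w - 2)/(w^2 - 36)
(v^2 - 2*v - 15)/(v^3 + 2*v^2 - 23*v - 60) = 1/(v + 4)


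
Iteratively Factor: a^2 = (a)*(a)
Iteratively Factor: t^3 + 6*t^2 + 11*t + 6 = (t + 2)*(t^2 + 4*t + 3) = (t + 2)*(t + 3)*(t + 1)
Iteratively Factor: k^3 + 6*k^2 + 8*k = (k + 2)*(k^2 + 4*k) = (k + 2)*(k + 4)*(k)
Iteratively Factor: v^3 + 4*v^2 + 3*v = (v)*(v^2 + 4*v + 3) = v*(v + 3)*(v + 1)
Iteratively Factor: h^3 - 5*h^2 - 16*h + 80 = (h + 4)*(h^2 - 9*h + 20) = (h - 5)*(h + 4)*(h - 4)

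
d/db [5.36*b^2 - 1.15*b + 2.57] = 10.72*b - 1.15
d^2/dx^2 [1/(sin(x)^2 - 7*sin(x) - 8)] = (-4*sin(x)^3 + 25*sin(x)^2 - 100*sin(x) + 114)/((sin(x) - 8)^3*(sin(x) + 1)^2)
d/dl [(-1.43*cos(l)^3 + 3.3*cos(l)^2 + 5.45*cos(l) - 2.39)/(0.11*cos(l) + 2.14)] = 0.218359682068303*(0.3146*cos(l)^3 + 8.8176*cos(l)^2 - 14.124*cos(l) - 11.9259)*sin(l)/(0.0514018691588785*cos(l) + 1.0)^2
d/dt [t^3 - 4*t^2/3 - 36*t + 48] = 3*t^2 - 8*t/3 - 36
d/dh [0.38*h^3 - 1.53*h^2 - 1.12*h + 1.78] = 1.14*h^2 - 3.06*h - 1.12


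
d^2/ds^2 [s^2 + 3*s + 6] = 2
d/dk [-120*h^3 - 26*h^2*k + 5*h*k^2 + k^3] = -26*h^2 + 10*h*k + 3*k^2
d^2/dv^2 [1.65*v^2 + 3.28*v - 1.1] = 3.30000000000000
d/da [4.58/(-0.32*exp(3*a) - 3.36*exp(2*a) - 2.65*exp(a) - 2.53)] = (4.3968*exp(2*a) + 30.7776*exp(a) + 12.137)*exp(a)/(0.32*exp(3*a) + 3.36*exp(2*a) + 2.65*exp(a) + 2.53)^2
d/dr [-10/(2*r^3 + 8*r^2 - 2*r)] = 5*(3*r^2 + 8*r - 1)/(r^2*(r^2 + 4*r - 1)^2)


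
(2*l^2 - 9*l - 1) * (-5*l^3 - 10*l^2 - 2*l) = -10*l^5 + 25*l^4 + 91*l^3 + 28*l^2 + 2*l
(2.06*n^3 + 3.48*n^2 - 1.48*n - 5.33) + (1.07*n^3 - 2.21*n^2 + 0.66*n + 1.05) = 3.13*n^3 + 1.27*n^2 - 0.82*n - 4.28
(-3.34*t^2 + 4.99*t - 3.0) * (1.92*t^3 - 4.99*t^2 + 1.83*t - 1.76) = -6.4128*t^5 + 26.2474*t^4 - 36.7723*t^3 + 29.9801*t^2 - 14.2724*t + 5.28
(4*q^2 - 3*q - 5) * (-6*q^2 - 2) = -24*q^4 + 18*q^3 + 22*q^2 + 6*q + 10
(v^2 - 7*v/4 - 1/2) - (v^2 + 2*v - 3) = 5/2 - 15*v/4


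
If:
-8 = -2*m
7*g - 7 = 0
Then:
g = 1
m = 4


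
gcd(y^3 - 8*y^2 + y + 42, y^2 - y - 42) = y - 7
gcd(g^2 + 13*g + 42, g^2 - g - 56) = g + 7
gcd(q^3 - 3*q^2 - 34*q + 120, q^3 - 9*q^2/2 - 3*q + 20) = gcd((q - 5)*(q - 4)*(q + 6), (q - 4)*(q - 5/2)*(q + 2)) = q - 4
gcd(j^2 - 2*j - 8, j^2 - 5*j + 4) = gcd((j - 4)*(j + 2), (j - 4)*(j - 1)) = j - 4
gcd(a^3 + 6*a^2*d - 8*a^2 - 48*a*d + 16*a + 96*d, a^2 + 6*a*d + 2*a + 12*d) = a + 6*d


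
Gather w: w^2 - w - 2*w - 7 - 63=w^2 - 3*w - 70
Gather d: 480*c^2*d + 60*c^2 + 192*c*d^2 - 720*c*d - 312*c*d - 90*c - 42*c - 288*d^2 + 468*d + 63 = 60*c^2 - 132*c + d^2*(192*c - 288) + d*(480*c^2 - 1032*c + 468) + 63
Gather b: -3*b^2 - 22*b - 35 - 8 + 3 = -3*b^2 - 22*b - 40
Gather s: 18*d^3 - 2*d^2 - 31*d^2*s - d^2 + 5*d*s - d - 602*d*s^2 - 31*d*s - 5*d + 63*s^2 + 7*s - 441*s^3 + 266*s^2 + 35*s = 18*d^3 - 3*d^2 - 6*d - 441*s^3 + s^2*(329 - 602*d) + s*(-31*d^2 - 26*d + 42)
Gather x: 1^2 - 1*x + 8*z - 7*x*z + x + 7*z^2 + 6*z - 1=-7*x*z + 7*z^2 + 14*z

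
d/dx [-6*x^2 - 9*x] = -12*x - 9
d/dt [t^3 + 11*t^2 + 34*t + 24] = 3*t^2 + 22*t + 34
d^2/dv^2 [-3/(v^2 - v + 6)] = 6*(v^2 - v - (2*v - 1)^2 + 6)/(v^2 - v + 6)^3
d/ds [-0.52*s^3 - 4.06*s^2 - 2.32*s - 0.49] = -1.56*s^2 - 8.12*s - 2.32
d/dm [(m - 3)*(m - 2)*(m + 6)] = 3*m^2 + 2*m - 24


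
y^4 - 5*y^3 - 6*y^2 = y^2*(y - 6)*(y + 1)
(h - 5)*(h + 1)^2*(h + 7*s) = h^4 + 7*h^3*s - 3*h^3 - 21*h^2*s - 9*h^2 - 63*h*s - 5*h - 35*s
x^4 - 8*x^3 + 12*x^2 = x^2*(x - 6)*(x - 2)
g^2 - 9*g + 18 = (g - 6)*(g - 3)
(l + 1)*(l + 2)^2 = l^3 + 5*l^2 + 8*l + 4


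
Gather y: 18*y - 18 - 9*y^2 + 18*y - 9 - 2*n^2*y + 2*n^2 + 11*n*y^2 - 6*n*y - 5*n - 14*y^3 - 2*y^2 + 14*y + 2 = 2*n^2 - 5*n - 14*y^3 + y^2*(11*n - 11) + y*(-2*n^2 - 6*n + 50) - 25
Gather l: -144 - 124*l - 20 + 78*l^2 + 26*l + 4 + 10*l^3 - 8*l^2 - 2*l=10*l^3 + 70*l^2 - 100*l - 160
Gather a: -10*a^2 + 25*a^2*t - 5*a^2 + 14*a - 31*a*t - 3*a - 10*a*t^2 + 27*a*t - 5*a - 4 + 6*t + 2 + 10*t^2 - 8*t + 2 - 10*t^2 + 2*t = a^2*(25*t - 15) + a*(-10*t^2 - 4*t + 6)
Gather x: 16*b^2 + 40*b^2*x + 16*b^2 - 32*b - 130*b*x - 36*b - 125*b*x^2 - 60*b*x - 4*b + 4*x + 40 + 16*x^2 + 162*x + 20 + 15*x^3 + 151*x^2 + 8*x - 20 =32*b^2 - 72*b + 15*x^3 + x^2*(167 - 125*b) + x*(40*b^2 - 190*b + 174) + 40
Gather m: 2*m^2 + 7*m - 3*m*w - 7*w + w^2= 2*m^2 + m*(7 - 3*w) + w^2 - 7*w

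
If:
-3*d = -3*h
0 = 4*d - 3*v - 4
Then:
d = 3*v/4 + 1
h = 3*v/4 + 1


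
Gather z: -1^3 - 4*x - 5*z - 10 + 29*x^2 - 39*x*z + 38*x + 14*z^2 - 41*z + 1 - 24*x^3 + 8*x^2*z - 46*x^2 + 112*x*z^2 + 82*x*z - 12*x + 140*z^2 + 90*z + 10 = -24*x^3 - 17*x^2 + 22*x + z^2*(112*x + 154) + z*(8*x^2 + 43*x + 44)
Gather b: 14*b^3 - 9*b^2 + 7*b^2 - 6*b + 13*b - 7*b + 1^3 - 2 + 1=14*b^3 - 2*b^2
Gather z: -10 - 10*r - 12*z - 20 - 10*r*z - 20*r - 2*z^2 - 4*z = -30*r - 2*z^2 + z*(-10*r - 16) - 30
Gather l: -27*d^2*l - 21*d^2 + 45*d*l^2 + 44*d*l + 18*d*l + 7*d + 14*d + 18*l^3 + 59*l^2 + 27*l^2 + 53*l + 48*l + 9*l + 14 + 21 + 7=-21*d^2 + 21*d + 18*l^3 + l^2*(45*d + 86) + l*(-27*d^2 + 62*d + 110) + 42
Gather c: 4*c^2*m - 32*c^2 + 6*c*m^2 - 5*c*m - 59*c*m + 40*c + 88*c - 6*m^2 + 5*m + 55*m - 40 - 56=c^2*(4*m - 32) + c*(6*m^2 - 64*m + 128) - 6*m^2 + 60*m - 96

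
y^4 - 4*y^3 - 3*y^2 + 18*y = y*(y - 3)^2*(y + 2)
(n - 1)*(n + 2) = n^2 + n - 2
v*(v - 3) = v^2 - 3*v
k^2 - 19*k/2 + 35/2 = (k - 7)*(k - 5/2)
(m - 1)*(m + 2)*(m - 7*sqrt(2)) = m^3 - 7*sqrt(2)*m^2 + m^2 - 7*sqrt(2)*m - 2*m + 14*sqrt(2)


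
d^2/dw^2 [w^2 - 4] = 2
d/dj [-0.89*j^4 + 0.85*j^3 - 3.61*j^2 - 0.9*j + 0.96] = -3.56*j^3 + 2.55*j^2 - 7.22*j - 0.9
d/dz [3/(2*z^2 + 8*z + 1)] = 12*(-z - 2)/(2*z^2 + 8*z + 1)^2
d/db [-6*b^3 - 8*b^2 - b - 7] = -18*b^2 - 16*b - 1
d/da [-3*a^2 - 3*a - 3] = -6*a - 3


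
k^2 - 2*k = k*(k - 2)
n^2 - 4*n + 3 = (n - 3)*(n - 1)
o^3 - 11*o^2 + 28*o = o*(o - 7)*(o - 4)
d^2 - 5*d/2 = d*(d - 5/2)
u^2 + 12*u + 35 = (u + 5)*(u + 7)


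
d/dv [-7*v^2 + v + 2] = 1 - 14*v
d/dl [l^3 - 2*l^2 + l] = 3*l^2 - 4*l + 1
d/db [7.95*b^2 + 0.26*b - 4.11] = 15.9*b + 0.26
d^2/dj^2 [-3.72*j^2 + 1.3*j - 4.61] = -7.44000000000000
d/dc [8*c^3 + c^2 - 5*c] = 24*c^2 + 2*c - 5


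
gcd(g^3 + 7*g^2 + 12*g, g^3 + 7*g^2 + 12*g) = g^3 + 7*g^2 + 12*g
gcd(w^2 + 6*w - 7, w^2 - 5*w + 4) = w - 1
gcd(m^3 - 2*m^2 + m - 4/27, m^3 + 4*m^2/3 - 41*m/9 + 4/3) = m^2 - 5*m/3 + 4/9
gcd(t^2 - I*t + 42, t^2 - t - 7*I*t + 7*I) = t - 7*I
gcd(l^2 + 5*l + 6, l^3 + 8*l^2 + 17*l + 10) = l + 2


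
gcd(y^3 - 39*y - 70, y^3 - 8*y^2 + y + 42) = y^2 - 5*y - 14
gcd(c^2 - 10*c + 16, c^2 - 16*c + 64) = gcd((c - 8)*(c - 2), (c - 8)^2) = c - 8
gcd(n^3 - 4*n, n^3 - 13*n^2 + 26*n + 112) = n + 2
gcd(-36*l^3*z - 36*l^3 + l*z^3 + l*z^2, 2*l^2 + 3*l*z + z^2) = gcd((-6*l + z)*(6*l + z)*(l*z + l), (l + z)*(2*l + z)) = 1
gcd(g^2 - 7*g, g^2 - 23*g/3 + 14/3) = g - 7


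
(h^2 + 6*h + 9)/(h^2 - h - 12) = (h + 3)/(h - 4)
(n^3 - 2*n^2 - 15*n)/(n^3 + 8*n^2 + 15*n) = (n - 5)/(n + 5)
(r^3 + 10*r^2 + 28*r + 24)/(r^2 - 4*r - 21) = (r^3 + 10*r^2 + 28*r + 24)/(r^2 - 4*r - 21)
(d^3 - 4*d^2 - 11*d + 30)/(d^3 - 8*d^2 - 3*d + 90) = (d - 2)/(d - 6)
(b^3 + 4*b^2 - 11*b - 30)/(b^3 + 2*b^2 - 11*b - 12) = (b^2 + 7*b + 10)/(b^2 + 5*b + 4)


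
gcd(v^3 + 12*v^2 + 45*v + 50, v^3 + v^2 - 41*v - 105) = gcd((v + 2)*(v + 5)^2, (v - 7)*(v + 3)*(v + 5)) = v + 5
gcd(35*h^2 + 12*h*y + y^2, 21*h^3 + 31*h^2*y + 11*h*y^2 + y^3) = 7*h + y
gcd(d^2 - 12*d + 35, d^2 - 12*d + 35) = d^2 - 12*d + 35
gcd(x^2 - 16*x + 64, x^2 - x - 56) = x - 8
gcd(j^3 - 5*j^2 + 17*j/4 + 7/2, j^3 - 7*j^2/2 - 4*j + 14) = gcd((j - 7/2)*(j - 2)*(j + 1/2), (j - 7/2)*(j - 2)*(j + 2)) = j^2 - 11*j/2 + 7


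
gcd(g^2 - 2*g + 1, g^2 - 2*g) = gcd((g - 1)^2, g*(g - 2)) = 1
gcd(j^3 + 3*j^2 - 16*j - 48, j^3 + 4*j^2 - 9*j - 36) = j^2 + 7*j + 12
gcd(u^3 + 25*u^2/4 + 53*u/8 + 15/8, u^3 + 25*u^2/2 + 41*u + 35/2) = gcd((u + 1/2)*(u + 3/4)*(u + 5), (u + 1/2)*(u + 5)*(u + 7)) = u^2 + 11*u/2 + 5/2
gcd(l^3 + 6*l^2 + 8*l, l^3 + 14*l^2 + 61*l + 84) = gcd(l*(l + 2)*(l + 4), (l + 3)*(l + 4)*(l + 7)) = l + 4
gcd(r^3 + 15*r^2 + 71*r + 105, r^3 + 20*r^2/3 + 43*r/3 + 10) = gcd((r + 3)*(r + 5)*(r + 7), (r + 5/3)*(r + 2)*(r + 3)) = r + 3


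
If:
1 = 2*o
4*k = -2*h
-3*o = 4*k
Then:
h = 3/4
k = -3/8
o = 1/2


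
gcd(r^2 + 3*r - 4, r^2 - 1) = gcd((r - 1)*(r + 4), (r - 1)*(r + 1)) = r - 1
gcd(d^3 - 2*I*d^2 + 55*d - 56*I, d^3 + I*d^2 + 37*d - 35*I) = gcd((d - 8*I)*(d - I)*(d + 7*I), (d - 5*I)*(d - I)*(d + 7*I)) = d^2 + 6*I*d + 7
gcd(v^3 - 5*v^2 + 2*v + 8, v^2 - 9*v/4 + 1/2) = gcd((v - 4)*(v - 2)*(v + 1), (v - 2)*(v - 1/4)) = v - 2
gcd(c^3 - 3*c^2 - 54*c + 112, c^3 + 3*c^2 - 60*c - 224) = c^2 - c - 56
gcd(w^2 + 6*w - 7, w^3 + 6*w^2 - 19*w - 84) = w + 7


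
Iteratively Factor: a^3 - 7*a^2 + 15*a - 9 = (a - 3)*(a^2 - 4*a + 3) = (a - 3)^2*(a - 1)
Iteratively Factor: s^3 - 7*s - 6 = (s + 1)*(s^2 - s - 6) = (s - 3)*(s + 1)*(s + 2)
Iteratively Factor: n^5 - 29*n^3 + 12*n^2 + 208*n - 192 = (n + 4)*(n^4 - 4*n^3 - 13*n^2 + 64*n - 48) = (n - 1)*(n + 4)*(n^3 - 3*n^2 - 16*n + 48) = (n - 3)*(n - 1)*(n + 4)*(n^2 - 16) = (n - 4)*(n - 3)*(n - 1)*(n + 4)*(n + 4)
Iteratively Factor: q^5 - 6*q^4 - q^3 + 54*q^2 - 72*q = (q - 3)*(q^4 - 3*q^3 - 10*q^2 + 24*q) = (q - 3)*(q - 2)*(q^3 - q^2 - 12*q) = (q - 3)*(q - 2)*(q + 3)*(q^2 - 4*q) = (q - 4)*(q - 3)*(q - 2)*(q + 3)*(q)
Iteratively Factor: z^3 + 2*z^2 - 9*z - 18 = (z + 3)*(z^2 - z - 6) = (z - 3)*(z + 3)*(z + 2)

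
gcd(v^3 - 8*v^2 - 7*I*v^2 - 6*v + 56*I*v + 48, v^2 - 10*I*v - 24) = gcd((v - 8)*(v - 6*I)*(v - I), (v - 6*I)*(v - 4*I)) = v - 6*I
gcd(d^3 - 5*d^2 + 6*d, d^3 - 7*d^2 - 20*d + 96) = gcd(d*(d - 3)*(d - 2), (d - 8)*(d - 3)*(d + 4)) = d - 3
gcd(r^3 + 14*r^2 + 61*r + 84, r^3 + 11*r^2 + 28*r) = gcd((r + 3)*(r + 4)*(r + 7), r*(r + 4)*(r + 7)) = r^2 + 11*r + 28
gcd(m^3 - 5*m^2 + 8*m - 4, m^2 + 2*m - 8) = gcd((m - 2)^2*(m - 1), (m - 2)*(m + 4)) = m - 2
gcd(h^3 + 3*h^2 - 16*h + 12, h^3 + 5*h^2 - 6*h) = h^2 + 5*h - 6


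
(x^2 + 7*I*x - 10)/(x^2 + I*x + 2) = (x + 5*I)/(x - I)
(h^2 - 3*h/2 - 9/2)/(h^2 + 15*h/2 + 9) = (h - 3)/(h + 6)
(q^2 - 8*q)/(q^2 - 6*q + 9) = q*(q - 8)/(q^2 - 6*q + 9)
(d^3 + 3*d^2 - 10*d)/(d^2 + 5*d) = d - 2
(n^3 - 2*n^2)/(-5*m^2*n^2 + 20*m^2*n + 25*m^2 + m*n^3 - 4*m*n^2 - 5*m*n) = n^2*(2 - n)/(m*(5*m*n^2 - 20*m*n - 25*m - n^3 + 4*n^2 + 5*n))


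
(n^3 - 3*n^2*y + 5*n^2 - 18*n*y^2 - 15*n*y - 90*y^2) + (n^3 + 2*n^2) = 2*n^3 - 3*n^2*y + 7*n^2 - 18*n*y^2 - 15*n*y - 90*y^2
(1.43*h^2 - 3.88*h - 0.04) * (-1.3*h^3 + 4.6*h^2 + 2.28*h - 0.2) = -1.859*h^5 + 11.622*h^4 - 14.5356*h^3 - 9.3164*h^2 + 0.6848*h + 0.008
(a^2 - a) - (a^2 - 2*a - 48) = a + 48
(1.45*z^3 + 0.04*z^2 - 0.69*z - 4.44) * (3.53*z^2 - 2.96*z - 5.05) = 5.1185*z^5 - 4.1508*z^4 - 9.8766*z^3 - 13.8328*z^2 + 16.6269*z + 22.422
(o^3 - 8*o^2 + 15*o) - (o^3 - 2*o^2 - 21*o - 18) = -6*o^2 + 36*o + 18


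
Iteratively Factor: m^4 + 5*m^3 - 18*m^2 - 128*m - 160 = (m - 5)*(m^3 + 10*m^2 + 32*m + 32) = (m - 5)*(m + 2)*(m^2 + 8*m + 16) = (m - 5)*(m + 2)*(m + 4)*(m + 4)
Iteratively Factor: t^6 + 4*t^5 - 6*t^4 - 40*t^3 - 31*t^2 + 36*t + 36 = (t + 2)*(t^5 + 2*t^4 - 10*t^3 - 20*t^2 + 9*t + 18) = (t + 2)*(t + 3)*(t^4 - t^3 - 7*t^2 + t + 6) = (t + 2)^2*(t + 3)*(t^3 - 3*t^2 - t + 3) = (t + 1)*(t + 2)^2*(t + 3)*(t^2 - 4*t + 3) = (t - 1)*(t + 1)*(t + 2)^2*(t + 3)*(t - 3)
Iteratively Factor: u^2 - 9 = (u + 3)*(u - 3)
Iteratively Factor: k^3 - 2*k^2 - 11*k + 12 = (k + 3)*(k^2 - 5*k + 4) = (k - 4)*(k + 3)*(k - 1)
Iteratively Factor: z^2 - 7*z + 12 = (z - 3)*(z - 4)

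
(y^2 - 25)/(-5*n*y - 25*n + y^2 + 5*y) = (y - 5)/(-5*n + y)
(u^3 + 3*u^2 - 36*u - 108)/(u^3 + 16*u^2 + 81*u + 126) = (u - 6)/(u + 7)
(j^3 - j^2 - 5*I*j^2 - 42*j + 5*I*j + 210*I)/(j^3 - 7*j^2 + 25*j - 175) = (j + 6)/(j + 5*I)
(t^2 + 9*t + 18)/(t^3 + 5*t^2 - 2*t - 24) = (t + 6)/(t^2 + 2*t - 8)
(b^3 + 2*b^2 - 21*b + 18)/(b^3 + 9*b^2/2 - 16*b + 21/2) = 2*(b^2 + 3*b - 18)/(2*b^2 + 11*b - 21)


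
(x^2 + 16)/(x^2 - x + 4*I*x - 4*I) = (x - 4*I)/(x - 1)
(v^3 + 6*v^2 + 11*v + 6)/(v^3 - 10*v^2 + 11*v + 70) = (v^2 + 4*v + 3)/(v^2 - 12*v + 35)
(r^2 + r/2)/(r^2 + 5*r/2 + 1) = r/(r + 2)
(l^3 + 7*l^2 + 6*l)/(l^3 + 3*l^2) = (l^2 + 7*l + 6)/(l*(l + 3))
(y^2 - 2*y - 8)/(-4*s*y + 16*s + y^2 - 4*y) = (y + 2)/(-4*s + y)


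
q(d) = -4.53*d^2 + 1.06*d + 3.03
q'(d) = 1.06 - 9.06*d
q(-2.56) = -29.37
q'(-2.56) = 24.25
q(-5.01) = -115.98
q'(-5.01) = 46.45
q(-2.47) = -27.23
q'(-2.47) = 23.44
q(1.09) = -1.20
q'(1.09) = -8.82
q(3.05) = -35.88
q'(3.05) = -26.57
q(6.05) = -156.37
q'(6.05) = -53.75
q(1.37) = -4.02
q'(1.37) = -11.35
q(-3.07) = -42.92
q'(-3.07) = 28.87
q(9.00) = -354.36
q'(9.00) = -80.48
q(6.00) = -153.69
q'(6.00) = -53.30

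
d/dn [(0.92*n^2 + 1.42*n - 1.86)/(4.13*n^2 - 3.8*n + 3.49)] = (-9.3606*n^2 + 21.7852*n - 2.1122)/(17.0569*n^4 - 31.388*n^3 + 43.2674*n^2 - 26.524*n + 12.1801)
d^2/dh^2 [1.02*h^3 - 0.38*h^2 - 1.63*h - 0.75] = 6.12*h - 0.76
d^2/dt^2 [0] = 0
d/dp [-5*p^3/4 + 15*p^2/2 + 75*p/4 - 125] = -15*p^2/4 + 15*p + 75/4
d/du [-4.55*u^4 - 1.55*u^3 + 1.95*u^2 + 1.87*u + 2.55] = -18.2*u^3 - 4.65*u^2 + 3.9*u + 1.87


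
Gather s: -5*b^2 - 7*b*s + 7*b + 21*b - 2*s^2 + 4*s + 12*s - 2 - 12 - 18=-5*b^2 + 28*b - 2*s^2 + s*(16 - 7*b) - 32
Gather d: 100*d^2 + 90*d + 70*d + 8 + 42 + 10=100*d^2 + 160*d + 60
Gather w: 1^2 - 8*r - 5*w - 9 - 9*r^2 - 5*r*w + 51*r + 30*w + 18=-9*r^2 + 43*r + w*(25 - 5*r) + 10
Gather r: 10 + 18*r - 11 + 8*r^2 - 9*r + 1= 8*r^2 + 9*r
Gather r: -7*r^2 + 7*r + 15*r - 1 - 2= -7*r^2 + 22*r - 3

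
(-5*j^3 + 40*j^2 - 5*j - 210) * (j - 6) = -5*j^4 + 70*j^3 - 245*j^2 - 180*j + 1260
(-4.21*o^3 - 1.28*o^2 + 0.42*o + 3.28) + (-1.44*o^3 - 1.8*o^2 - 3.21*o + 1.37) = -5.65*o^3 - 3.08*o^2 - 2.79*o + 4.65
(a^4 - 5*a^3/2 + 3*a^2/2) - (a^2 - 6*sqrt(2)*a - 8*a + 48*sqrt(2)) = a^4 - 5*a^3/2 + a^2/2 + 8*a + 6*sqrt(2)*a - 48*sqrt(2)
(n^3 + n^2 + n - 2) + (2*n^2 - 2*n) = n^3 + 3*n^2 - n - 2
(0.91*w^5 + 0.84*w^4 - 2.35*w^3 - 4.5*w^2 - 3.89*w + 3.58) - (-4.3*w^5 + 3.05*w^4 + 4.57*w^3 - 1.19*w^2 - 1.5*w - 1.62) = 5.21*w^5 - 2.21*w^4 - 6.92*w^3 - 3.31*w^2 - 2.39*w + 5.2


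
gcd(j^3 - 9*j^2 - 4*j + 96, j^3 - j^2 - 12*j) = j^2 - j - 12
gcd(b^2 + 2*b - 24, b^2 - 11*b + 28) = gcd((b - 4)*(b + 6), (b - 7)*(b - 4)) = b - 4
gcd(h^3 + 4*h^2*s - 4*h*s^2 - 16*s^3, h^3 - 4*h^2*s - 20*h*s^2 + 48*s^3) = -h^2 - 2*h*s + 8*s^2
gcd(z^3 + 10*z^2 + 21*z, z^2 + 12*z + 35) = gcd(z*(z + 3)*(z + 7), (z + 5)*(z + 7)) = z + 7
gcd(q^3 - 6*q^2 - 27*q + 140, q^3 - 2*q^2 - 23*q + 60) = q^2 + q - 20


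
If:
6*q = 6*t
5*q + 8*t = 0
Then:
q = 0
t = 0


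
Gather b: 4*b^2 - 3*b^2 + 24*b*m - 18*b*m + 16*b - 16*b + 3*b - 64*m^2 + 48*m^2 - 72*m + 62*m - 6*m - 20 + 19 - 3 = b^2 + b*(6*m + 3) - 16*m^2 - 16*m - 4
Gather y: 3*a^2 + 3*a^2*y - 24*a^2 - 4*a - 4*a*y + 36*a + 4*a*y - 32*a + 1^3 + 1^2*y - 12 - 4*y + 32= -21*a^2 + y*(3*a^2 - 3) + 21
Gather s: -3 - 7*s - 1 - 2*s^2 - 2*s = -2*s^2 - 9*s - 4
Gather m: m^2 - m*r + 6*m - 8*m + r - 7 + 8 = m^2 + m*(-r - 2) + r + 1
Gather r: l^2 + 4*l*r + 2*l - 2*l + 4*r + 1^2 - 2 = l^2 + r*(4*l + 4) - 1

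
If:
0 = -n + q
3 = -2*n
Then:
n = -3/2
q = -3/2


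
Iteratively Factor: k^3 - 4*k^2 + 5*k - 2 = (k - 1)*(k^2 - 3*k + 2) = (k - 1)^2*(k - 2)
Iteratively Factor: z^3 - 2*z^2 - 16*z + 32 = (z - 4)*(z^2 + 2*z - 8) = (z - 4)*(z - 2)*(z + 4)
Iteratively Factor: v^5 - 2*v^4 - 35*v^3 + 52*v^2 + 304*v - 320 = (v - 4)*(v^4 + 2*v^3 - 27*v^2 - 56*v + 80) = (v - 4)*(v + 4)*(v^3 - 2*v^2 - 19*v + 20) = (v - 4)*(v - 1)*(v + 4)*(v^2 - v - 20) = (v - 5)*(v - 4)*(v - 1)*(v + 4)*(v + 4)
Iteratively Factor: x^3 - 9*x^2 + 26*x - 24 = (x - 2)*(x^2 - 7*x + 12) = (x - 4)*(x - 2)*(x - 3)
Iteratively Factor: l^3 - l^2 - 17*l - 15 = (l + 3)*(l^2 - 4*l - 5) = (l - 5)*(l + 3)*(l + 1)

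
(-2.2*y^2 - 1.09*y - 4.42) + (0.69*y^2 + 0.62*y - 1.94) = -1.51*y^2 - 0.47*y - 6.36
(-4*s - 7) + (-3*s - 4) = -7*s - 11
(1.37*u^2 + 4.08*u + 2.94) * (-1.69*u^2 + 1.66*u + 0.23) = -2.3153*u^4 - 4.621*u^3 + 2.1193*u^2 + 5.8188*u + 0.6762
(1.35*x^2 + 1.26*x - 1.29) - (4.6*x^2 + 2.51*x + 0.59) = -3.25*x^2 - 1.25*x - 1.88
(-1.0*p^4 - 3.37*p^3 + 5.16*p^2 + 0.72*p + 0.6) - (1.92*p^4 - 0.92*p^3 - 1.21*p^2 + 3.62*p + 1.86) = -2.92*p^4 - 2.45*p^3 + 6.37*p^2 - 2.9*p - 1.26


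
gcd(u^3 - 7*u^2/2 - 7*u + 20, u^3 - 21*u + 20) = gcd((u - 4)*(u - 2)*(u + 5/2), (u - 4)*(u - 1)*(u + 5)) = u - 4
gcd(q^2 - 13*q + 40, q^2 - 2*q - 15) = q - 5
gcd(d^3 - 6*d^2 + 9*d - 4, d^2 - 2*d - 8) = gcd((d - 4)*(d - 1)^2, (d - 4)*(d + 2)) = d - 4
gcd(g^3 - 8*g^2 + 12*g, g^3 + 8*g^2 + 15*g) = g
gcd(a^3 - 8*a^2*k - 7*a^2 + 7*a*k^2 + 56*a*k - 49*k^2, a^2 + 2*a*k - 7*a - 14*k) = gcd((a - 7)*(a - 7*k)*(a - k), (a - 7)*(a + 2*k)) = a - 7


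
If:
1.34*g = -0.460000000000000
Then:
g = -0.34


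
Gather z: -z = -z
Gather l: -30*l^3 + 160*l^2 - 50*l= -30*l^3 + 160*l^2 - 50*l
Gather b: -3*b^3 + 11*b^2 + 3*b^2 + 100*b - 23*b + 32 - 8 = -3*b^3 + 14*b^2 + 77*b + 24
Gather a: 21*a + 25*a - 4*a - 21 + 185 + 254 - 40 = 42*a + 378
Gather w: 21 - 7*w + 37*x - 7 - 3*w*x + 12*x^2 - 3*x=w*(-3*x - 7) + 12*x^2 + 34*x + 14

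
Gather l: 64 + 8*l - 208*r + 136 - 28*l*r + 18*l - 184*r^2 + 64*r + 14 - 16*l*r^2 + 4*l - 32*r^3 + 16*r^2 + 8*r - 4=l*(-16*r^2 - 28*r + 30) - 32*r^3 - 168*r^2 - 136*r + 210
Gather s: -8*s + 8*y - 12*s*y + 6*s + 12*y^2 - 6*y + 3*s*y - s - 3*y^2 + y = s*(-9*y - 3) + 9*y^2 + 3*y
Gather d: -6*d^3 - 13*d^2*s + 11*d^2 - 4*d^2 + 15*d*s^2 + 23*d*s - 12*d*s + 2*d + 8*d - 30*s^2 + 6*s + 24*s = -6*d^3 + d^2*(7 - 13*s) + d*(15*s^2 + 11*s + 10) - 30*s^2 + 30*s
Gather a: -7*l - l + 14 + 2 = 16 - 8*l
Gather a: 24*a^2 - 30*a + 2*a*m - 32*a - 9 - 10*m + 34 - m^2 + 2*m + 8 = 24*a^2 + a*(2*m - 62) - m^2 - 8*m + 33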